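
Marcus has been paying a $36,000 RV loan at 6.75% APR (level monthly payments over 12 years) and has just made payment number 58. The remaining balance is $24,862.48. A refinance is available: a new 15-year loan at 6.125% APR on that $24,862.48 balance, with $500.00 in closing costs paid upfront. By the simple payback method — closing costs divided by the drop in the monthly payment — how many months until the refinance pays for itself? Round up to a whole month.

4 months

Current payment = 36,000 × 6.75%/12 / (1 − (1+0.0056250)^−144) = $365.44.
Refinanced payment = 24,862.48 × 0.0051042 / (1 − (1+0.0051042)^−180) = $211.49.
Monthly savings = $365.44 − $211.49 = $153.95.
Break-even = $500.00 / $153.95 = 3.25 → 4 months.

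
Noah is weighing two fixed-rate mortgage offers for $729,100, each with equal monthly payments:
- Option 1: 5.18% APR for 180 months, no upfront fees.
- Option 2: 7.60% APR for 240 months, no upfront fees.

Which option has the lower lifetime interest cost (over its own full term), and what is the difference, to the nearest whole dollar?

Option 1: monthly rate = 5.18%/12 = 0.0043167; payment = 729,100 × 0.0043167 / (1 − (1+0.0043167)^−180) = $5,834.27.
Total interest on Option 1 = 180 × $5,834.27 − $729,100 = $321,068.60.
Option 2: monthly rate = 7.6%/12 = 0.0063333; payment = 729,100 × 0.0063333 / (1 − (1+0.0063333)^−240) = $5,918.24.
Total interest on Option 2 = 240 × $5,918.24 − $729,100 = $691,277.60.
Option 1 is lower by $370,209.00.

Option 1 by $370,209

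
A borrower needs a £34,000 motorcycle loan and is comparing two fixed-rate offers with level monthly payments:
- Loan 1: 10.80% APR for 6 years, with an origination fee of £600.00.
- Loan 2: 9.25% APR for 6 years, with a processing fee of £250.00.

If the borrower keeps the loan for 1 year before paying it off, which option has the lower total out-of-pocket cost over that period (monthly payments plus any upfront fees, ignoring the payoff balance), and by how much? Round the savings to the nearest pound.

Loan 2 by £669

Loan 1: monthly rate = 10.8%/12 = 0.0090000; payment = 34,000 × 0.0090000 / (1 − (1+0.0090000)^−72) = £643.68.
Loan 2: at 9.25% the monthly rate is 0.0077083, so the payment is 34,000 × 0.0077083 / (1 − 1.0077083^−72) = £617.10.
Over 12 months: Loan 1 costs 12 × £643.68 + £600.00 = £8,324.16; Loan 2 costs 12 × £617.10 + £250.00 = £7,655.20.
Loan 2 is cheaper by £8,324.16 − £7,655.20 = £668.96.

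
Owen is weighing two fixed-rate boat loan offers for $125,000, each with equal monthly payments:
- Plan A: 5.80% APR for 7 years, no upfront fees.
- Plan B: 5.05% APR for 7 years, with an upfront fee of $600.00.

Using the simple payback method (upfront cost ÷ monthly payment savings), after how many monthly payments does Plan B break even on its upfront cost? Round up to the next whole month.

Plan A: at 5.80% the monthly rate is 0.0048333, so the payment is 125,000 × 0.0048333 / (1 − 1.0048333^−84) = $1,814.11.
Plan B: at 5.05% the monthly rate is 0.0042083, so the payment is 125,000 × 0.0042083 / (1 − 1.0042083^−84) = $1,769.68.
Monthly savings = $1,814.11 − $1,769.68 = $44.43.
Break-even = $600.00 / $44.43 = 13.50 → 14 months.

14 months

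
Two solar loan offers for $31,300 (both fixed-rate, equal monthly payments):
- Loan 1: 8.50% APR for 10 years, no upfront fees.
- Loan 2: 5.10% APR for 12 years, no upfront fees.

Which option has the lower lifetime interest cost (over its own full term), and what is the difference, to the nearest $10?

Loan 1: monthly rate = 8.5%/12 = 0.0070833; payment = 31,300 × 0.0070833 / (1 − (1+0.0070833)^−120) = $388.08.
Total interest on Loan 1 = 120 × $388.08 − $31,300 = $15,269.60.
Loan 2: at 5.10% the monthly rate is 0.0042500, so the payment is 31,300 × 0.0042500 / (1 − 1.0042500^−144) = $291.06.
Total interest on Loan 2 = 144 × $291.06 − $31,300 = $10,612.64.
Loan 2 is lower by $4,656.96.

Loan 2 by $4,660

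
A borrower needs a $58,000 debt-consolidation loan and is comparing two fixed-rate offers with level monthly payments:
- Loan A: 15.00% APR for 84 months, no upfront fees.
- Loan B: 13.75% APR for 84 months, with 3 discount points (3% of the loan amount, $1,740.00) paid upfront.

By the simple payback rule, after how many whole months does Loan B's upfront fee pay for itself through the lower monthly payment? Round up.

Loan A: at 15.00% the monthly rate is 0.0125000, so the payment is 58,000 × 0.0125000 / (1 − 1.0125000^−84) = $1,119.21.
Loan B: monthly rate = 13.75%/12 = 0.0114583; payment = 58,000 × 0.0114583 / (1 − (1+0.0114583)^−84) = $1,078.93.
Monthly savings = $1,119.21 − $1,078.93 = $40.28.
Break-even = $1,740.00 / $40.28 = 43.20 → 44 months.

44 months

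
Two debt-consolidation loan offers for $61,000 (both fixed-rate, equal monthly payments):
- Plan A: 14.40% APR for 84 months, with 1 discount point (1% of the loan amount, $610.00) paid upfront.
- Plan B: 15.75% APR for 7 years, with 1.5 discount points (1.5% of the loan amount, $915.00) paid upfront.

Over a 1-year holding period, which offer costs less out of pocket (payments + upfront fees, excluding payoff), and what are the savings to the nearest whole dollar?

Plan A by $860

Plan A: at 14.40% the monthly rate is 0.0120000, so the payment is 61,000 × 0.0120000 / (1 − 1.0120000^−84) = $1,156.66.
Plan B: monthly rate = 15.75%/12 = 0.0131250; payment = 61,000 × 0.0131250 / (1 − (1+0.0131250)^−84) = $1,202.92.
Over 12 months: Plan A costs 12 × $1,156.66 + $610.00 = $14,489.92; Plan B costs 12 × $1,202.92 + $915.00 = $15,350.04.
Plan A is cheaper by $15,350.04 − $14,489.92 = $860.12.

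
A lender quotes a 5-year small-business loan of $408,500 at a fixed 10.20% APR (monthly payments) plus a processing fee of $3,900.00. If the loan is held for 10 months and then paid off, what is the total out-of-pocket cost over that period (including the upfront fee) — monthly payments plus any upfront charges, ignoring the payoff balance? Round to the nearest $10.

$91,100

At 10.20% the monthly rate is 0.0085000, so the payment is 408,500 × 0.0085000 / (1 − 1.0085000^−60) = $8,719.67.
Total outlay = 10 × $8,719.67 + $3,900.00 = $91,096.70.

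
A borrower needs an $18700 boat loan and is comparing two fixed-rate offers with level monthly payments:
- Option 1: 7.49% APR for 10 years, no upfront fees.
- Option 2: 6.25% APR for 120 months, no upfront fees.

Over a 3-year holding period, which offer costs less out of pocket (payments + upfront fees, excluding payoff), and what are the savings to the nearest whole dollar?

Option 1: at 7.49% the monthly rate is 0.0062417, so the payment is 18,700 × 0.0062417 / (1 − 1.0062417^−120) = $221.87.
Option 2: monthly rate = 6.25%/12 = 0.0052083; payment = 18,700 × 0.0052083 / (1 − (1+0.0052083)^−120) = $209.96.
Over 36 months: Option 1 costs 36 × $221.87 = $7,987.32; Option 2 costs 36 × $209.96 = $7,558.56.
Option 2 is cheaper by $7,987.32 − $7,558.56 = $428.76.

Option 2 by $429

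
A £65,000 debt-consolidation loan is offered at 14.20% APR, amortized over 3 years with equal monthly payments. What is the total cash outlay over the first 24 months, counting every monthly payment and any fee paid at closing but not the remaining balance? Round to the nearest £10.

Monthly rate = 14.2%/12 = 0.0118333; payment = 65,000 × 0.0118333 / (1 − (1+0.0118333)^−36) = £2,227.87.
Total outlay = 24 × £2,227.87 = £53,468.88.

£53,470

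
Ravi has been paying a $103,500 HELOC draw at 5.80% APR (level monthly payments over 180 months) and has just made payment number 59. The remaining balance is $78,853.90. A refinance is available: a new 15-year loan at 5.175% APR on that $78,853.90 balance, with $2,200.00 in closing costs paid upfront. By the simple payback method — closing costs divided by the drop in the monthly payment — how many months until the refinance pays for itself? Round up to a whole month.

10 months

Current payment = 103,500 × 5.8%/12 / (1 − (1+0.0048333)^−180) = $862.25.
Refinanced payment = 78,853.90 × 0.0043125 / (1 − (1+0.0043125)^−180) = $630.78.
Monthly savings = $862.25 − $630.78 = $231.47.
Break-even = $2,200.00 / $231.47 = 9.50 → 10 months.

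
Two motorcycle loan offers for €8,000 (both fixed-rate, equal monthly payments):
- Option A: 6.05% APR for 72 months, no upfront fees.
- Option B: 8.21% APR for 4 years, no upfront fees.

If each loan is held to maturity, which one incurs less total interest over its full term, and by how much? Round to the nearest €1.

Option A: at 6.05% the monthly rate is 0.0050417, so the payment is 8,000 × 0.0050417 / (1 − 1.0050417^−72) = €132.77.
Total interest on Option A = 72 × €132.77 − €8,000 = €1,559.44.
Option B: at 8.21% the monthly rate is 0.0068417, so the payment is 8,000 × 0.0068417 / (1 − 1.0068417^−48) = €196.09.
Total interest on Option B = 48 × €196.09 − €8,000 = €1,412.32.
Option B is lower by €147.12.

Option B by €147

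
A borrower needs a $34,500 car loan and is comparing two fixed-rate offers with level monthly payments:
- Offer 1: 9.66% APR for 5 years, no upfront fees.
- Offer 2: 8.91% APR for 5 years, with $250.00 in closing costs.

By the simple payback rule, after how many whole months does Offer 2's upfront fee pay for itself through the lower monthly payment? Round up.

Offer 1: monthly rate = 9.66%/12 = 0.0080500; payment = 34,500 × 0.0080500 / (1 − (1+0.0080500)^−60) = $727.26.
Offer 2: monthly rate = 8.91%/12 = 0.0074250; payment = 34,500 × 0.0074250 / (1 − (1+0.0074250)^−60) = $714.66.
Monthly savings = $727.26 − $714.66 = $12.60.
Break-even = $250.00 / $12.60 = 19.84 → 20 months.

20 months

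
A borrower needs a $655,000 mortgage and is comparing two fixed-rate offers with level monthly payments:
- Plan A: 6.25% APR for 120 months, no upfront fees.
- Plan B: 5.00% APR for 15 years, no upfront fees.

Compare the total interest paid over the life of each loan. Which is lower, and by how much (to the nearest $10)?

Plan A: at 6.25% the monthly rate is 0.0052083, so the payment is 655,000 × 0.0052083 / (1 − 1.0052083^−120) = $7,354.35.
Total interest on Plan A = 120 × $7,354.35 − $655,000 = $227,522.00.
Plan B: monthly rate = 5%/12 = 0.0041667; payment = 655,000 × 0.0041667 / (1 − (1+0.0041667)^−180) = $5,179.70.
Total interest on Plan B = 180 × $5,179.70 − $655,000 = $277,346.00.
Plan A is lower by $49,824.00.

Plan A by $49,820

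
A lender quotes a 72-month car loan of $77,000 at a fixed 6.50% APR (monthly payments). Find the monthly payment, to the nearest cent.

At 6.50% the monthly rate is 0.0054167, so the payment is 77,000 × 0.0054167 / (1 − 1.0054167^−72) = $1,294.36.

$1,294.36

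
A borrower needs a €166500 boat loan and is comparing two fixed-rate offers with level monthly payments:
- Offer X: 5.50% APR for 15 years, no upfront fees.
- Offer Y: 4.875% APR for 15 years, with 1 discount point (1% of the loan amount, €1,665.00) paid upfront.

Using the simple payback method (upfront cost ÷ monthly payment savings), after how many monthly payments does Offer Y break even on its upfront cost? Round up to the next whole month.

31 months

Offer X: at 5.50% the monthly rate is 0.0045833, so the payment is 166,500 × 0.0045833 / (1 − 1.0045833^−180) = €1,360.44.
Offer Y: monthly rate = 4.875%/12 = 0.0040625; payment = 166,500 × 0.0040625 / (1 − (1+0.0040625)^−180) = €1,305.86.
Monthly savings = €1,360.44 − €1,305.86 = €54.58.
Break-even = €1,665.00 / €54.58 = 30.51 → 31 months.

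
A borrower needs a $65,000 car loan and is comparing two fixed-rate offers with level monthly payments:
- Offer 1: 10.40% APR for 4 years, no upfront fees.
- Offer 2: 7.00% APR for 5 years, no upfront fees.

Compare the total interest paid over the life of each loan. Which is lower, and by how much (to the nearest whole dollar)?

Offer 1: monthly rate = 10.4%/12 = 0.0086667; payment = 65,000 × 0.0086667 / (1 − (1+0.0086667)^−48) = $1,661.08.
Total interest on Offer 1 = 48 × $1,661.08 − $65,000 = $14,731.84.
Offer 2: monthly rate = 7%/12 = 0.0058333; payment = 65,000 × 0.0058333 / (1 − (1+0.0058333)^−60) = $1,287.08.
Total interest on Offer 2 = 60 × $1,287.08 − $65,000 = $12,224.80.
Offer 2 is lower by $2,507.04.

Offer 2 by $2,507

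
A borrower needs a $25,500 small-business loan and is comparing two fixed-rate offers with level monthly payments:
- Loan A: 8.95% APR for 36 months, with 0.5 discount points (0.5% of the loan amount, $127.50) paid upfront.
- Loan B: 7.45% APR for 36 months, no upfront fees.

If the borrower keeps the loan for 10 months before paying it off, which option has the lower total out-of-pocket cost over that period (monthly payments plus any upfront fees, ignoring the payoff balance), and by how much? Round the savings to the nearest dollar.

Loan B by $304

Loan A: at 8.95% the monthly rate is 0.0074583, so the payment is 25,500 × 0.0074583 / (1 − 1.0074583^−36) = $810.30.
Loan B: at 7.45% the monthly rate is 0.0062083, so the payment is 25,500 × 0.0062083 / (1 − 1.0062083^−36) = $792.62.
Over 10 months: Loan A costs 10 × $810.30 + $127.50 = $8,230.50; Loan B costs 10 × $792.62 = $7,926.20.
Loan B is cheaper by $8,230.50 − $7,926.20 = $304.30.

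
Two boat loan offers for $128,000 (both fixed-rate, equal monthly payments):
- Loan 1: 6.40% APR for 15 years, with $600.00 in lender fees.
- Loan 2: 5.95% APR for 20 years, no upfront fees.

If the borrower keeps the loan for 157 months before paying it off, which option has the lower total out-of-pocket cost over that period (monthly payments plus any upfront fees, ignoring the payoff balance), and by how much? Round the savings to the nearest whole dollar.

Loan 2 by $31,160

Loan 1: monthly rate = 6.4%/12 = 0.0053333; payment = 128,000 × 0.0053333 / (1 − (1+0.0053333)^−180) = $1,107.99.
Loan 2: monthly rate = 5.95%/12 = 0.0049583; payment = 128,000 × 0.0049583 / (1 − (1+0.0049583)^−240) = $913.34.
Over 157 months: Loan 1 costs 157 × $1,107.99 + $600.00 = $174,554.43; Loan 2 costs 157 × $913.34 = $143,394.38.
Loan 2 is cheaper by $174,554.43 − $143,394.38 = $31,160.05.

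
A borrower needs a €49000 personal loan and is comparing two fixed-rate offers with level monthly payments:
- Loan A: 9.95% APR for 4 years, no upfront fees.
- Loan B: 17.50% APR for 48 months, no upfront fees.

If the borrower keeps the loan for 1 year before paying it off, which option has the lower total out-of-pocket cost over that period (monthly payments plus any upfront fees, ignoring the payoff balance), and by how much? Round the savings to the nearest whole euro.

Loan A by €2,220

Loan A: at 9.95% the monthly rate is 0.0082917, so the payment is 49,000 × 0.0082917 / (1 − 1.0082917^−48) = €1,241.59.
Loan B: monthly rate = 17.5%/12 = 0.0145833; payment = 49,000 × 0.0145833 / (1 − (1+0.0145833)^−48) = €1,426.60.
Over 12 months: Loan A costs 12 × €1,241.59 = €14,899.08; Loan B costs 12 × €1,426.60 = €17,119.20.
Loan A is cheaper by €17,119.20 − €14,899.08 = €2,220.12.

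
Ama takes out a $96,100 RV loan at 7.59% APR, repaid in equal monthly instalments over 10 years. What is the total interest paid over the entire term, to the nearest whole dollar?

At 7.59% the monthly rate is 0.0063250, so the payment is 96,100 × 0.0063250 / (1 − 1.0063250^−120) = $1,145.24.
Total paid = 120 × $1,145.24 = $137,428.80; interest = $137,428.80 − $96,100 = $41,328.80.

$41,329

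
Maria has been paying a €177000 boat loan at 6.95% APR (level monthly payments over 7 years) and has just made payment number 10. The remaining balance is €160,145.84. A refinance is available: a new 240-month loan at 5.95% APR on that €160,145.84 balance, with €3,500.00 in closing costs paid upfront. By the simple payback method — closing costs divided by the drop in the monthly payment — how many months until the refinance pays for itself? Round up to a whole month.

3 months

Current payment = 177,000 × 6.95%/12 / (1 − (1+0.0057917)^−84) = €2,667.08.
Refinanced payment = 160,145.84 × 0.0049583 / (1 − (1+0.0049583)^−240) = €1,142.72.
Monthly savings = €2,667.08 − €1,142.72 = €1,524.36.
Break-even = €3,500.00 / €1,524.36 = 2.30 → 3 months.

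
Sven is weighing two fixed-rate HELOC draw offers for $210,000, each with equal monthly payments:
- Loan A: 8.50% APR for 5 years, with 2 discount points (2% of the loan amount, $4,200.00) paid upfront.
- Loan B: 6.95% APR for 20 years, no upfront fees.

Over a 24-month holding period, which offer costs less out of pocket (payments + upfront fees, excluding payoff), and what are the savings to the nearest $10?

Loan B by $68,680

Loan A: monthly rate = 8.5%/12 = 0.0070833; payment = 210,000 × 0.0070833 / (1 − (1+0.0070833)^−60) = $4,308.47.
Loan B: monthly rate = 6.95%/12 = 0.0057917; payment = 210,000 × 0.0057917 / (1 − (1+0.0057917)^−240) = $1,621.83.
Over 24 months: Loan A costs 24 × $4,308.47 + $4,200.00 = $107,603.28; Loan B costs 24 × $1,621.83 = $38,923.92.
Loan B is cheaper by $107,603.28 − $38,923.92 = $68,679.36.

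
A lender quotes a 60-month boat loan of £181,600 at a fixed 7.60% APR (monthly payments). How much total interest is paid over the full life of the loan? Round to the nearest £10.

£37,250

Monthly rate = 7.6%/12 = 0.0063333; payment = 181,600 × 0.0063333 / (1 − (1+0.0063333)^−60) = £3,647.53.
Total paid = 60 × £3,647.53 = £218,851.80; interest = £218,851.80 − £181,600 = £37,251.80.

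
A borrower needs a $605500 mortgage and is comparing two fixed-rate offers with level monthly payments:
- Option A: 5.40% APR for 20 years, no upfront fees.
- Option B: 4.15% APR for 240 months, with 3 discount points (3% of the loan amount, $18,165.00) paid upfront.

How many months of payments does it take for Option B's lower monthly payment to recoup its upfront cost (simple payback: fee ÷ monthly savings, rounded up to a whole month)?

44 months

Option A: at 5.40% the monthly rate is 0.0045000, so the payment is 605,500 × 0.0045000 / (1 − 1.0045000^−240) = $4,131.03.
Option B: monthly rate = 4.15%/12 = 0.0034583; payment = 605,500 × 0.0034583 / (1 − (1+0.0034583)^−240) = $3,717.25.
Monthly savings = $4,131.03 − $3,717.25 = $413.78.
Break-even = $18,165.00 / $413.78 = 43.90 → 44 months.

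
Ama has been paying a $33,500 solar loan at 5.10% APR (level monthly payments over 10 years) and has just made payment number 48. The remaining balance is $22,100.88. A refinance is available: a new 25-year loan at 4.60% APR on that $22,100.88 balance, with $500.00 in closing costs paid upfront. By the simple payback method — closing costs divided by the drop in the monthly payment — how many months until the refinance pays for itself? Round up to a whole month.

3 months

Current payment = 33,500 × 5.1%/12 / (1 − (1+0.0042500)^−120) = $356.96.
Refinanced payment = 22,100.88 × 0.0038333 / (1 − (1+0.0038333)^−300) = $124.10.
Monthly savings = $356.96 − $124.10 = $232.86.
Break-even = $500.00 / $232.86 = 2.15 → 3 months.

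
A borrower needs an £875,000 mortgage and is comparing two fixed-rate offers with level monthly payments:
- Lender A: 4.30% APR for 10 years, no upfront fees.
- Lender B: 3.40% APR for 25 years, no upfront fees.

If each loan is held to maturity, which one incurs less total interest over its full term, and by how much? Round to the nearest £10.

Lender A by £221,990

Lender A: at 4.30% the monthly rate is 0.0035833, so the payment is 875,000 × 0.0035833 / (1 − 1.0035833^−120) = £8,984.24.
Total interest on Lender A = 120 × £8,984.24 − £875,000 = £203,108.80.
Lender B: monthly rate = 3.4%/12 = 0.0028333; payment = 875,000 × 0.0028333 / (1 − (1+0.0028333)^−300) = £4,333.67.
Total interest on Lender B = 300 × £4,333.67 − £875,000 = £425,101.00.
Lender A is lower by £221,992.20.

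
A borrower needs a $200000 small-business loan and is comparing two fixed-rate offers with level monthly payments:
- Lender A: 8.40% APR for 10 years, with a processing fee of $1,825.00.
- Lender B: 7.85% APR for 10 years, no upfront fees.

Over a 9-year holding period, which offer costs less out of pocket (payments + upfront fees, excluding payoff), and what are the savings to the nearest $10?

Lender A: monthly rate = 8.4%/12 = 0.0070000; payment = 200,000 × 0.0070000 / (1 − (1+0.0070000)^−120) = $2,469.03.
Lender B: at 7.85% the monthly rate is 0.0065417, so the payment is 200,000 × 0.0065417 / (1 − 1.0065417^−120) = $2,410.73.
Over 108 months: Lender A costs 108 × $2,469.03 + $1,825.00 = $268,480.24; Lender B costs 108 × $2,410.73 = $260,358.84.
Lender B is cheaper by $268,480.24 − $260,358.84 = $8,121.40.

Lender B by $8,120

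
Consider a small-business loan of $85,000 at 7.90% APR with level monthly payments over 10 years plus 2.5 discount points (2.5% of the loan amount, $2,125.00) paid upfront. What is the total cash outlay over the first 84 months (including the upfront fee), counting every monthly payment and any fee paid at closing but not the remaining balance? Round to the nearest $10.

At 7.90% the monthly rate is 0.0065833, so the payment is 85,000 × 0.0065833 / (1 − 1.0065833^−120) = $1,026.80.
Total outlay = 84 × $1,026.80 + $2,125.00 = $88,376.20.

$88,380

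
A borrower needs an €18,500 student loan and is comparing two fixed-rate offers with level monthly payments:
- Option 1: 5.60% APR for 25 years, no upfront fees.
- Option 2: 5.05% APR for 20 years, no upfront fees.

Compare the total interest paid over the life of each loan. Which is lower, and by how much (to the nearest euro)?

Option 2 by €4,989

Option 1: monthly rate = 5.6%/12 = 0.0046667; payment = 18,500 × 0.0046667 / (1 − (1+0.0046667)^−300) = €114.71.
Total interest on Option 1 = 300 × €114.71 − €18,500 = €15,913.00.
Option 2: at 5.05% the monthly rate is 0.0042083, so the payment is 18,500 × 0.0042083 / (1 − 1.0042083^−240) = €122.60.
Total interest on Option 2 = 240 × €122.60 − €18,500 = €10,924.00.
Option 2 is lower by €4,989.00.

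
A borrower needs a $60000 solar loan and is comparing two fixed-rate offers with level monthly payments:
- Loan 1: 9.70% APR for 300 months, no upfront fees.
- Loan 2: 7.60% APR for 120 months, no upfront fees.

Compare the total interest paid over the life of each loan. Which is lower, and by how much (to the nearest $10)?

Loan 1: monthly rate = 9.7%/12 = 0.0080833; payment = 60,000 × 0.0080833 / (1 − (1+0.0080833)^−300) = $532.58.
Total interest on Loan 1 = 300 × $532.58 − $60,000 = $99,774.00.
Loan 2: monthly rate = 7.6%/12 = 0.0063333; payment = 60,000 × 0.0063333 / (1 − (1+0.0063333)^−120) = $715.35.
Total interest on Loan 2 = 120 × $715.35 − $60,000 = $25,842.00.
Loan 2 is lower by $73,932.00.

Loan 2 by $73,930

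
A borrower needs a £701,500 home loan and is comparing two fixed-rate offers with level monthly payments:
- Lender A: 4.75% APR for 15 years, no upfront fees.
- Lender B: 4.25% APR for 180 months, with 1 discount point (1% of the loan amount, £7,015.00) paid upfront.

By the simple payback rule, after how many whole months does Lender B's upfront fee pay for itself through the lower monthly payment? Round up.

40 months

Lender A: at 4.75% the monthly rate is 0.0039583, so the payment is 701,500 × 0.0039583 / (1 − 1.0039583^−180) = £5,456.49.
Lender B: at 4.25% the monthly rate is 0.0035417, so the payment is 701,500 × 0.0035417 / (1 − 1.0035417^−180) = £5,277.23.
Monthly savings = £5,456.49 − £5,277.23 = £179.26.
Break-even = £7,015.00 / £179.26 = 39.13 → 40 months.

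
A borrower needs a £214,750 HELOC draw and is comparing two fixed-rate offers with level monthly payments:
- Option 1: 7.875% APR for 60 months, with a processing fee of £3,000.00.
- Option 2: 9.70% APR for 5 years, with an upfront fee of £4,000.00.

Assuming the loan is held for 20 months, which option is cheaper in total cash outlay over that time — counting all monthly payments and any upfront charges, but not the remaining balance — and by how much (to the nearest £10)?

Option 1 by £4,790

Option 1: monthly rate = 7.875%/12 = 0.0065625; payment = 214,750 × 0.0065625 / (1 − (1+0.0065625)^−60) = £4,341.52.
Option 2: monthly rate = 9.7%/12 = 0.0080833; payment = 214,750 × 0.0080833 / (1 − (1+0.0080833)^−60) = £4,531.17.
Over 20 months: Option 1 costs 20 × £4,341.52 + £3,000.00 = £89,830.40; Option 2 costs 20 × £4,531.17 + £4,000.00 = £94,623.40.
Option 1 is cheaper by £94,623.40 − £89,830.40 = £4,793.00.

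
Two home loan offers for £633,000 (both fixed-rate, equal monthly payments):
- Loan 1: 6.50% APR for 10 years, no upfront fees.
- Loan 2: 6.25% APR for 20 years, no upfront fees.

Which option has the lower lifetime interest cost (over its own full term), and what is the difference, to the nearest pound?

Loan 1 by £247,916

Loan 1: monthly rate = 6.5%/12 = 0.0054167; payment = 633,000 × 0.0054167 / (1 − (1+0.0054167)^−120) = £7,187.59.
Total interest on Loan 1 = 120 × £7,187.59 − £633,000 = £229,510.80.
Loan 2: at 6.25% the monthly rate is 0.0052083, so the payment is 633,000 × 0.0052083 / (1 − 1.0052083^−240) = £4,626.78.
Total interest on Loan 2 = 240 × £4,626.78 − £633,000 = £477,427.20.
Loan 1 is lower by £247,916.40.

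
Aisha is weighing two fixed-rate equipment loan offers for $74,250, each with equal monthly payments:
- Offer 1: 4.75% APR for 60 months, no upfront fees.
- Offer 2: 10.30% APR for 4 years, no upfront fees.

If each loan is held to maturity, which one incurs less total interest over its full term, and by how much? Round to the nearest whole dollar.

Offer 1: at 4.75% the monthly rate is 0.0039583, so the payment is 74,250 × 0.0039583 / (1 − 1.0039583^−60) = $1,392.70.
Total interest on Offer 1 = 60 × $1,392.70 − $74,250 = $9,312.00.
Offer 2: monthly rate = 10.3%/12 = 0.0085833; payment = 74,250 × 0.0085833 / (1 − (1+0.0085833)^−48) = $1,893.89.
Total interest on Offer 2 = 48 × $1,893.89 − $74,250 = $16,656.72.
Offer 1 is lower by $7,344.72.

Offer 1 by $7,345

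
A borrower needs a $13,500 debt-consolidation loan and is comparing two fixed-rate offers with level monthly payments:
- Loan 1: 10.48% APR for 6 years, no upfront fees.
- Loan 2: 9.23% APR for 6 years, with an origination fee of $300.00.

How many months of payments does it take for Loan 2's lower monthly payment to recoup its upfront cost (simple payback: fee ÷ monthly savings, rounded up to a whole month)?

36 months

Loan 1: at 10.48% the monthly rate is 0.0087333, so the payment is 13,500 × 0.0087333 / (1 − 1.0087333^−72) = $253.38.
Loan 2: monthly rate = 9.23%/12 = 0.0076917; payment = 13,500 × 0.0076917 / (1 − (1+0.0076917)^−72) = $244.89.
Monthly savings = $253.38 − $244.89 = $8.49.
Break-even = $300.00 / $8.49 = 35.34 → 36 months.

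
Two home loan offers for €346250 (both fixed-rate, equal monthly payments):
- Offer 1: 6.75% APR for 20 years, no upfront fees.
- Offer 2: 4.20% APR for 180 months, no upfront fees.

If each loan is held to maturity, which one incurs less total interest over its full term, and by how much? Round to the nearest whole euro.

Offer 2 by €164,581

Offer 1: monthly rate = 6.75%/12 = 0.0056250; payment = 346,250 × 0.0056250 / (1 − (1+0.0056250)^−240) = €2,632.76.
Total interest on Offer 1 = 240 × €2,632.76 − €346,250 = €285,612.40.
Offer 2: monthly rate = 4.2%/12 = 0.0035000; payment = 346,250 × 0.0035000 / (1 − (1+0.0035000)^−180) = €2,596.01.
Total interest on Offer 2 = 180 × €2,596.01 − €346,250 = €121,031.80.
Offer 2 is lower by €164,580.60.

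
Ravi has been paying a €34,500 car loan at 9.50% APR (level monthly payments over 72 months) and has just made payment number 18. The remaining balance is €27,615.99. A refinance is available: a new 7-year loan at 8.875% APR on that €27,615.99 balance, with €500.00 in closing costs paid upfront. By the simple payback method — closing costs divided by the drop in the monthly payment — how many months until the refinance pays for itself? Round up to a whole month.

3 months

Current payment = 34,500 × 9.5%/12 / (1 − (1+0.0079167)^−72) = €630.48.
Refinanced payment = 27,615.99 × 0.0073958 / (1 − (1+0.0073958)^−84) = €442.57.
Monthly savings = €630.48 − €442.57 = €187.91.
Break-even = €500.00 / €187.91 = 2.66 → 3 months.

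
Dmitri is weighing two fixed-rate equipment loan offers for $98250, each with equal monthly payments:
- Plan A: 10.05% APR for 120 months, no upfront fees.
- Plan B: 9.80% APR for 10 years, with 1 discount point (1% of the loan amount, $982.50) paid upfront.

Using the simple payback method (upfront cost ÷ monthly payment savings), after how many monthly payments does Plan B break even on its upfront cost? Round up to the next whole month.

73 months

Plan A: monthly rate = 10.05%/12 = 0.0083750; payment = 98,250 × 0.0083750 / (1 − (1+0.0083750)^−120) = $1,301.10.
Plan B: monthly rate = 9.8%/12 = 0.0081667; payment = 98,250 × 0.0081667 / (1 − (1+0.0081667)^−120) = $1,287.52.
Monthly savings = $1,301.10 − $1,287.52 = $13.58.
Break-even = $982.50 / $13.58 = 72.35 → 73 months.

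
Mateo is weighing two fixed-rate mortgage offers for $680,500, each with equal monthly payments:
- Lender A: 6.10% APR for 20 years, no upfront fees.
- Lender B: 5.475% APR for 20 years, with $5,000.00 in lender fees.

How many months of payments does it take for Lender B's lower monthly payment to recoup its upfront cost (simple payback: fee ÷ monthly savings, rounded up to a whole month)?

Lender A: monthly rate = 6.1%/12 = 0.0050833; payment = 680,500 × 0.0050833 / (1 − (1+0.0050833)^−240) = $4,914.65.
Lender B: monthly rate = 5.475%/12 = 0.0045625; payment = 680,500 × 0.0045625 / (1 − (1+0.0045625)^−240) = $4,671.47.
Monthly savings = $4,914.65 − $4,671.47 = $243.18.
Break-even = $5,000.00 / $243.18 = 20.56 → 21 months.

21 months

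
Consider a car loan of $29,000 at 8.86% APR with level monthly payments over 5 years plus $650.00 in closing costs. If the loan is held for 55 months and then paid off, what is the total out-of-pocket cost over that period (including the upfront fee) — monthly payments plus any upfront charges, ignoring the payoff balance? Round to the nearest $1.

At 8.86% the monthly rate is 0.0073833, so the payment is 29,000 × 0.0073833 / (1 − 1.0073833^−60) = $600.02.
Total outlay = 55 × $600.02 + $650.00 = $33,651.10.

$33,651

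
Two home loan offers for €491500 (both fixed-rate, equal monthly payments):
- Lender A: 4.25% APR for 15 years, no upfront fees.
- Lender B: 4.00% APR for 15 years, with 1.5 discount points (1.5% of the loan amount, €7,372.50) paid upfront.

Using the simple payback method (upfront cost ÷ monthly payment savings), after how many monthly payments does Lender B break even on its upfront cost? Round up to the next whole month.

120 months

Lender A: at 4.25% the monthly rate is 0.0035417, so the payment is 491,500 × 0.0035417 / (1 − 1.0035417^−180) = €3,697.45.
Lender B: monthly rate = 4%/12 = 0.0033333; payment = 491,500 × 0.0033333 / (1 − (1+0.0033333)^−180) = €3,635.57.
Monthly savings = €3,697.45 − €3,635.57 = €61.88.
Break-even = €7,372.50 / €61.88 = 119.14 → 120 months.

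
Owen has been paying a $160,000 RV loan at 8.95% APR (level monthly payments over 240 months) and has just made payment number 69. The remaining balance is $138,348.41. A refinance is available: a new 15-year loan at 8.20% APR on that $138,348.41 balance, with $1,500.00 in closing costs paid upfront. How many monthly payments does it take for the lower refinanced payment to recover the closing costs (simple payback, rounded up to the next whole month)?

16 months

Current payment = 160,000 × 8.95%/12 / (1 − (1+0.0074583)^−240) = $1,434.42.
Refinanced payment = 138,348.41 × 0.0068333 / (1 − (1+0.0068333)^−180) = $1,338.15.
Monthly savings = $1,434.42 − $1,338.15 = $96.27.
Break-even = $1,500.00 / $96.27 = 15.58 → 16 months.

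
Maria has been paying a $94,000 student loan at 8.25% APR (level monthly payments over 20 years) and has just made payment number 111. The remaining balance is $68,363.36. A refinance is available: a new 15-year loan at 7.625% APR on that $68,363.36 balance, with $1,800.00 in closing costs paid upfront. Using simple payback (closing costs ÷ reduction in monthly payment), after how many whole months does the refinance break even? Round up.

12 months

Current payment = 94,000 × 8.25%/12 / (1 − (1+0.0068750)^−240) = $800.94.
Refinanced payment = 68,363.36 × 0.0063542 / (1 − (1+0.0063542)^−180) = $638.60.
Monthly savings = $800.94 − $638.60 = $162.34.
Break-even = $1,800.00 / $162.34 = 11.09 → 12 months.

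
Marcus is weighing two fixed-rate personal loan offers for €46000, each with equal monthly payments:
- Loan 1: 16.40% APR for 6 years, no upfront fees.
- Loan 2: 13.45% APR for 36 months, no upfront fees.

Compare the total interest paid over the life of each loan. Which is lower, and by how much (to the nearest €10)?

Loan 2 by €16,420

Loan 1: monthly rate = 16.4%/12 = 0.0136667; payment = 46,000 × 0.0136667 / (1 − (1+0.0136667)^−72) = €1,007.98.
Total interest on Loan 1 = 72 × €1,007.98 − €46,000 = €26,574.56.
Loan 2: monthly rate = 13.45%/12 = 0.0112083; payment = 46,000 × 0.0112083 / (1 − (1+0.0112083)^−36) = €1,559.91.
Total interest on Loan 2 = 36 × €1,559.91 − €46,000 = €10,156.76.
Loan 2 is lower by €16,417.80.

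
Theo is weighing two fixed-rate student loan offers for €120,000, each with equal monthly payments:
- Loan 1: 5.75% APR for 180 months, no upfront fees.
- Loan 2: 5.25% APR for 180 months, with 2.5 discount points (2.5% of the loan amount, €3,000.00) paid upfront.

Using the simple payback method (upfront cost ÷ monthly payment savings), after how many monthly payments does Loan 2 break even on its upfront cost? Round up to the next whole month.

Loan 1: monthly rate = 5.75%/12 = 0.0047917; payment = 120,000 × 0.0047917 / (1 − (1+0.0047917)^−180) = €996.49.
Loan 2: monthly rate = 5.25%/12 = 0.0043750; payment = 120,000 × 0.0043750 / (1 − (1+0.0043750)^−180) = €964.65.
Monthly savings = €996.49 − €964.65 = €31.84.
Break-even = €3,000.00 / €31.84 = 94.22 → 95 months.

95 months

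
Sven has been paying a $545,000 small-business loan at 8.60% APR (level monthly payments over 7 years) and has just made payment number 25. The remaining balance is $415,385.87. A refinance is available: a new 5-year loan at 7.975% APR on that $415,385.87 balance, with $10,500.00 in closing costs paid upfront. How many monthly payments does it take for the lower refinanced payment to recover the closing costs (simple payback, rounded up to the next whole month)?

44 months

Current payment = 545,000 × 8.6%/12 / (1 − (1+0.0071667)^−84) = $8,658.32.
Refinanced payment = 415,385.87 × 0.0066458 / (1 − (1+0.0066458)^−60) = $8,417.56.
Monthly savings = $8,658.32 − $8,417.56 = $240.76.
Break-even = $10,500.00 / $240.76 = 43.61 → 44 months.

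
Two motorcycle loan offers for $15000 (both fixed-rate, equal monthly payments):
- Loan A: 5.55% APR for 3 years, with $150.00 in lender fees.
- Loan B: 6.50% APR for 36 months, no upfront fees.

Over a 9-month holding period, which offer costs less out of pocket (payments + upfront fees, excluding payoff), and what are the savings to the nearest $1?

Loan A: monthly rate = 5.55%/12 = 0.0046250; payment = 15,000 × 0.0046250 / (1 − (1+0.0046250)^−36) = $453.28.
Loan B: monthly rate = 6.5%/12 = 0.0054167; payment = 15,000 × 0.0054167 / (1 − (1+0.0054167)^−36) = $459.74.
Over 9 months: Loan A costs 9 × $453.28 + $150.00 = $4,229.52; Loan B costs 9 × $459.74 = $4,137.66.
Loan B is cheaper by $4,229.52 − $4,137.66 = $91.86.

Loan B by $92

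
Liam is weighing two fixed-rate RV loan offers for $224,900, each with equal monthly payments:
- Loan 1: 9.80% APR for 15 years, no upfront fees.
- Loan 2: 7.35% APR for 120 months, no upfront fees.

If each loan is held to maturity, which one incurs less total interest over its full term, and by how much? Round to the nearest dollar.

Loan 1: monthly rate = 9.8%/12 = 0.0081667; payment = 224,900 × 0.0081667 / (1 − (1+0.0081667)^−180) = $2,389.34.
Total interest on Loan 1 = 180 × $2,389.34 − $224,900 = $205,181.20.
Loan 2: at 7.35% the monthly rate is 0.0061250, so the payment is 224,900 × 0.0061250 / (1 − 1.0061250^−120) = $2,652.03.
Total interest on Loan 2 = 120 × $2,652.03 − $224,900 = $93,343.60.
Loan 2 is lower by $111,837.60.

Loan 2 by $111,838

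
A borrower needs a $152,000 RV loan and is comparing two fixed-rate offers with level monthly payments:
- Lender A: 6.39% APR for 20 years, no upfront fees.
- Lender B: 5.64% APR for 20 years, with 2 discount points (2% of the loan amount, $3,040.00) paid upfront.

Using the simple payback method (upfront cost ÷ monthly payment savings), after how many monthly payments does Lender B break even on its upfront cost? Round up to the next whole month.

Lender A: monthly rate = 6.39%/12 = 0.0053250; payment = 152,000 × 0.0053250 / (1 − (1+0.0053250)^−240) = $1,123.45.
Lender B: monthly rate = 5.64%/12 = 0.0047000; payment = 152,000 × 0.0047000 / (1 − (1+0.0047000)^−240) = $1,057.64.
Monthly savings = $1,123.45 − $1,057.64 = $65.81.
Break-even = $3,040.00 / $65.81 = 46.19 → 47 months.

47 months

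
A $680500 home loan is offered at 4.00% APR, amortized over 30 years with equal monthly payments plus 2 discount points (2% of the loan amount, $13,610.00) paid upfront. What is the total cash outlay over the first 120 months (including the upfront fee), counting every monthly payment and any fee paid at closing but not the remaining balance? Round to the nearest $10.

Monthly rate = 4%/12 = 0.0033333; payment = 680,500 × 0.0033333 / (1 − (1+0.0033333)^−360) = $3,248.81.
Total outlay = 120 × $3,248.81 + $13,610.00 = $403,467.20.

$403,470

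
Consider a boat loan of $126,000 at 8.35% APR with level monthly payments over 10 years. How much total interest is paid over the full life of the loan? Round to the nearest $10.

$60,260

At 8.35% the monthly rate is 0.0069583, so the payment is 126,000 × 0.0069583 / (1 − 1.0069583^−120) = $1,552.13.
Total paid = 120 × $1,552.13 = $186,255.60; interest = $186,255.60 − $126,000 = $60,255.60.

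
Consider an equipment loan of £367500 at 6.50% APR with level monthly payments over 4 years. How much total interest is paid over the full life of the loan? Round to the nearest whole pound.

At 6.50% the monthly rate is 0.0054167, so the payment is 367,500 × 0.0054167 / (1 − 1.0054167^−48) = £8,715.25.
Total paid = 48 × £8,715.25 = £418,332.00; interest = £418,332.00 − £367,500 = £50,832.00.

£50,832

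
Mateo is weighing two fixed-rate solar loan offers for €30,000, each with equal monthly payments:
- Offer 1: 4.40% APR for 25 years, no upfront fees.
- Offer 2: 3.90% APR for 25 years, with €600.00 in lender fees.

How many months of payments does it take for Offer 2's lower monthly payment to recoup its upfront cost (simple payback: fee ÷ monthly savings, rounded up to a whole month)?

72 months

Offer 1: at 4.40% the monthly rate is 0.0036667, so the payment is 30,000 × 0.0036667 / (1 − 1.0036667^−300) = €165.05.
Offer 2: at 3.90% the monthly rate is 0.0032500, so the payment is 30,000 × 0.0032500 / (1 − 1.0032500^−300) = €156.70.
Monthly savings = €165.05 − €156.70 = €8.35.
Break-even = €600.00 / €8.35 = 71.86 → 72 months.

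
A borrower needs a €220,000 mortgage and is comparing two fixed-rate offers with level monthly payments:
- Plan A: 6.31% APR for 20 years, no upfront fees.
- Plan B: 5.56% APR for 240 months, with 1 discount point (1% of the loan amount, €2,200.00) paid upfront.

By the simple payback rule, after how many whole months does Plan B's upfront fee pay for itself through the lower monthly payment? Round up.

24 months

Plan A: at 6.31% the monthly rate is 0.0052583, so the payment is 220,000 × 0.0052583 / (1 − 1.0052583^−240) = €1,615.75.
Plan B: at 5.56% the monthly rate is 0.0046333, so the payment is 220,000 × 0.0046333 / (1 − 1.0046333^−240) = €1,520.82.
Monthly savings = €1,615.75 − €1,520.82 = €94.93.
Break-even = €2,200.00 / €94.93 = 23.17 → 24 months.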